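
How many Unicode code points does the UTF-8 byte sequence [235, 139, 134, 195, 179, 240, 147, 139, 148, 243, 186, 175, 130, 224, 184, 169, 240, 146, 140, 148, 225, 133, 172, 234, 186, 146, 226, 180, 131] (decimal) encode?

9

Byte at offset 0: 0xEB = 11101011 → 3-byte char (#1). Advance 3.
Byte at offset 3: 0xC3 = 11000011 → 2-byte char (#2). Advance 2.
Byte at offset 5: 0xF0 = 11110000 → 4-byte char (#3). Advance 4.
Byte at offset 9: 0xF3 = 11110011 → 4-byte char (#4). Advance 4.
Byte at offset 13: 0xE0 = 11100000 → 3-byte char (#5). Advance 3.
Byte at offset 16: 0xF0 = 11110000 → 4-byte char (#6). Advance 4.
Byte at offset 20: 0xE1 = 11100001 → 3-byte char (#7). Advance 3.
Byte at offset 23: 0xEA = 11101010 → 3-byte char (#8). Advance 3.
Byte at offset 26: 0xE2 = 11100010 → 3-byte char (#9). Advance 3.
Reached end at offset 29 after 9 code points.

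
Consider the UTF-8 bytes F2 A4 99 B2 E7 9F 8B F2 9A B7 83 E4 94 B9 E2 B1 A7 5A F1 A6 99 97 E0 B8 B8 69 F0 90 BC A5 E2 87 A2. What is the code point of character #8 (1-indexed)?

Offset 0: leading byte 0xF2 = 11110010 → 4-byte char #1 = F2 A4 99 B2.
Offset 4: leading byte 0xE7 = 11100111 → 3-byte char #2 = E7 9F 8B.
Offset 7: leading byte 0xF2 = 11110010 → 4-byte char #3 = F2 9A B7 83.
Offset 11: leading byte 0xE4 = 11100100 → 3-byte char #4 = E4 94 B9.
Offset 14: leading byte 0xE2 = 11100010 → 3-byte char #5 = E2 B1 A7.
Offset 17: leading byte 0x5A = 01011010 → 1-byte char #6 = 5A.
Offset 18: leading byte 0xF1 = 11110001 → 4-byte char #7 = F1 A6 99 97.
Offset 22: leading byte 0xE0 = 11100000 → 3-byte char #8 = E0 B8 B8.
Leading byte 0xE0 = 11100000 matches 1110xxxx → 3-byte sequence.
Byte 1: 0xE0 = 11100000, payload 0000 (4 bits).
Byte 2: 0xB8 = 10111000 (10xxxxxx ✓), payload 111000.
Byte 3: 0xB8 = 10111000 (10xxxxxx ✓), payload 111000.
Concatenate: 0000111000111000 = 0xE38 (16 bits → U+0E38).

U+0E38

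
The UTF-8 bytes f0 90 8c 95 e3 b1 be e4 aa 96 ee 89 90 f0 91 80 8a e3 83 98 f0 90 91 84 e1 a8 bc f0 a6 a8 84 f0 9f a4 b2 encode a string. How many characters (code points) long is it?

10

Byte at offset 0: 0xF0 = 11110000 → 4-byte char (#1). Advance 4.
Byte at offset 4: 0xE3 = 11100011 → 3-byte char (#2). Advance 3.
Byte at offset 7: 0xE4 = 11100100 → 3-byte char (#3). Advance 3.
Byte at offset 10: 0xEE = 11101110 → 3-byte char (#4). Advance 3.
Byte at offset 13: 0xF0 = 11110000 → 4-byte char (#5). Advance 4.
Byte at offset 17: 0xE3 = 11100011 → 3-byte char (#6). Advance 3.
Byte at offset 20: 0xF0 = 11110000 → 4-byte char (#7). Advance 4.
Byte at offset 24: 0xE1 = 11100001 → 3-byte char (#8). Advance 3.
Byte at offset 27: 0xF0 = 11110000 → 4-byte char (#9). Advance 4.
Byte at offset 31: 0xF0 = 11110000 → 4-byte char (#10). Advance 4.
Reached end at offset 35 after 10 code points.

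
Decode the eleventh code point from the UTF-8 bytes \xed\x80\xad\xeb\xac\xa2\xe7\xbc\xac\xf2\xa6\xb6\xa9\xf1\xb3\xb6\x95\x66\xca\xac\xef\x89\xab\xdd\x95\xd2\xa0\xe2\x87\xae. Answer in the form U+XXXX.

U+21EE

Offset 0: leading byte 0xED = 11101101 → 3-byte char #1 = ED 80 AD.
Offset 3: leading byte 0xEB = 11101011 → 3-byte char #2 = EB AC A2.
Offset 6: leading byte 0xE7 = 11100111 → 3-byte char #3 = E7 BC AC.
Offset 9: leading byte 0xF2 = 11110010 → 4-byte char #4 = F2 A6 B6 A9.
Offset 13: leading byte 0xF1 = 11110001 → 4-byte char #5 = F1 B3 B6 95.
Offset 17: leading byte 0x66 = 01100110 → 1-byte char #6 = 66.
Offset 18: leading byte 0xCA = 11001010 → 2-byte char #7 = CA AC.
Offset 20: leading byte 0xEF = 11101111 → 3-byte char #8 = EF 89 AB.
Offset 23: leading byte 0xDD = 11011101 → 2-byte char #9 = DD 95.
Offset 25: leading byte 0xD2 = 11010010 → 2-byte char #10 = D2 A0.
Offset 27: leading byte 0xE2 = 11100010 → 3-byte char #11 = E2 87 AE.
Leading byte 0xE2 = 11100010 matches 1110xxxx → 3-byte sequence.
Byte 1: 0xE2 = 11100010, payload 0010 (4 bits).
Byte 2: 0x87 = 10000111 (10xxxxxx ✓), payload 000111.
Byte 3: 0xAE = 10101110 (10xxxxxx ✓), payload 101110.
Concatenate: 0010000111101110 = 0x21EE (16 bits → U+21EE).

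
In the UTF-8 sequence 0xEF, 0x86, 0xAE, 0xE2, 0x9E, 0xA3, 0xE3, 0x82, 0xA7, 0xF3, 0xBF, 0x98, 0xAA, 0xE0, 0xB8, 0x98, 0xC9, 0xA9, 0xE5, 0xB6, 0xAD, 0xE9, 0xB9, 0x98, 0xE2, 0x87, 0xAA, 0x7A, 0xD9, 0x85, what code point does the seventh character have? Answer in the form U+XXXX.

Offset 0: leading byte 0xEF = 11101111 → 3-byte char #1 = EF 86 AE.
Offset 3: leading byte 0xE2 = 11100010 → 3-byte char #2 = E2 9E A3.
Offset 6: leading byte 0xE3 = 11100011 → 3-byte char #3 = E3 82 A7.
Offset 9: leading byte 0xF3 = 11110011 → 4-byte char #4 = F3 BF 98 AA.
Offset 13: leading byte 0xE0 = 11100000 → 3-byte char #5 = E0 B8 98.
Offset 16: leading byte 0xC9 = 11001001 → 2-byte char #6 = C9 A9.
Offset 18: leading byte 0xE5 = 11100101 → 3-byte char #7 = E5 B6 AD.
Leading byte 0xE5 = 11100101 matches 1110xxxx → 3-byte sequence.
Byte 1: 0xE5 = 11100101, payload 0101 (4 bits).
Byte 2: 0xB6 = 10110110 (10xxxxxx ✓), payload 110110.
Byte 3: 0xAD = 10101101 (10xxxxxx ✓), payload 101101.
Concatenate: 0101110110101101 = 0x5DAD (16 bits → U+5DAD).

U+5DAD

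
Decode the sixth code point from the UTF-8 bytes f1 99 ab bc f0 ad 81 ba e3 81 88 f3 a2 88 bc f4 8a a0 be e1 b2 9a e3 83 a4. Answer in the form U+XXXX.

U+1C9A

Offset 0: leading byte 0xF1 = 11110001 → 4-byte char #1 = F1 99 AB BC.
Offset 4: leading byte 0xF0 = 11110000 → 4-byte char #2 = F0 AD 81 BA.
Offset 8: leading byte 0xE3 = 11100011 → 3-byte char #3 = E3 81 88.
Offset 11: leading byte 0xF3 = 11110011 → 4-byte char #4 = F3 A2 88 BC.
Offset 15: leading byte 0xF4 = 11110100 → 4-byte char #5 = F4 8A A0 BE.
Offset 19: leading byte 0xE1 = 11100001 → 3-byte char #6 = E1 B2 9A.
Leading byte 0xE1 = 11100001 matches 1110xxxx → 3-byte sequence.
Byte 1: 0xE1 = 11100001, payload 0001 (4 bits).
Byte 2: 0xB2 = 10110010 (10xxxxxx ✓), payload 110010.
Byte 3: 0x9A = 10011010 (10xxxxxx ✓), payload 011010.
Concatenate: 0001110010011010 = 0x1C9A (16 bits → U+1C9A).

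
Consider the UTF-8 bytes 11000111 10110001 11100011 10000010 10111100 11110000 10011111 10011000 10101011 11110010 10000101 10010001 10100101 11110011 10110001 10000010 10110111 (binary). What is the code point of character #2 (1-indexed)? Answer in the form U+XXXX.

Offset 0: leading byte 0xC7 = 11000111 → 2-byte char #1 = C7 B1.
Offset 2: leading byte 0xE3 = 11100011 → 3-byte char #2 = E3 82 BC.
Leading byte 0xE3 = 11100011 matches 1110xxxx → 3-byte sequence.
Byte 1: 0xE3 = 11100011, payload 0011 (4 bits).
Byte 2: 0x82 = 10000010 (10xxxxxx ✓), payload 000010.
Byte 3: 0xBC = 10111100 (10xxxxxx ✓), payload 111100.
Concatenate: 0011000010111100 = 0x30BC (16 bits → U+30BC).

U+30BC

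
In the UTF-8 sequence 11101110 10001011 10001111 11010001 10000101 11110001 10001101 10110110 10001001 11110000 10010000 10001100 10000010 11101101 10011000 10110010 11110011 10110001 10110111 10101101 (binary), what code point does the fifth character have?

U+D632

Offset 0: leading byte 0xEE = 11101110 → 3-byte char #1 = EE 8B 8F.
Offset 3: leading byte 0xD1 = 11010001 → 2-byte char #2 = D1 85.
Offset 5: leading byte 0xF1 = 11110001 → 4-byte char #3 = F1 8D B6 89.
Offset 9: leading byte 0xF0 = 11110000 → 4-byte char #4 = F0 90 8C 82.
Offset 13: leading byte 0xED = 11101101 → 3-byte char #5 = ED 98 B2.
Leading byte 0xED = 11101101 matches 1110xxxx → 3-byte sequence.
Byte 1: 0xED = 11101101, payload 1101 (4 bits).
Byte 2: 0x98 = 10011000 (10xxxxxx ✓), payload 011000.
Byte 3: 0xB2 = 10110010 (10xxxxxx ✓), payload 110010.
Concatenate: 1101011000110010 = 0xD632 (16 bits → U+D632).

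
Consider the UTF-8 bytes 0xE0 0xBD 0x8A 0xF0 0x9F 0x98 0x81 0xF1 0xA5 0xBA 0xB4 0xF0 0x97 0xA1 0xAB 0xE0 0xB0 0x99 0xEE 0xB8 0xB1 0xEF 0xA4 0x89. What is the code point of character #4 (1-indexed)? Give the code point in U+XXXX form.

Offset 0: leading byte 0xE0 = 11100000 → 3-byte char #1 = E0 BD 8A.
Offset 3: leading byte 0xF0 = 11110000 → 4-byte char #2 = F0 9F 98 81.
Offset 7: leading byte 0xF1 = 11110001 → 4-byte char #3 = F1 A5 BA B4.
Offset 11: leading byte 0xF0 = 11110000 → 4-byte char #4 = F0 97 A1 AB.
Leading byte 0xF0 = 11110000 matches 11110xxx → 4-byte sequence.
Byte 1: 0xF0 = 11110000, payload 000 (3 bits).
Byte 2: 0x97 = 10010111 (10xxxxxx ✓), payload 010111.
Byte 3: 0xA1 = 10100001 (10xxxxxx ✓), payload 100001.
Byte 4: 0xAB = 10101011 (10xxxxxx ✓), payload 101011.
Concatenate: 000010111100001101011 = 0x1786B (21 bits → U+1786B).

U+1786B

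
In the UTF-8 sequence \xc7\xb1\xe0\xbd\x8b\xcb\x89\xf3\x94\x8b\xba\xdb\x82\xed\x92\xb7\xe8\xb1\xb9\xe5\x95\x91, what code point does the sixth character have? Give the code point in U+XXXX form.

U+D4B7

Offset 0: leading byte 0xC7 = 11000111 → 2-byte char #1 = C7 B1.
Offset 2: leading byte 0xE0 = 11100000 → 3-byte char #2 = E0 BD 8B.
Offset 5: leading byte 0xCB = 11001011 → 2-byte char #3 = CB 89.
Offset 7: leading byte 0xF3 = 11110011 → 4-byte char #4 = F3 94 8B BA.
Offset 11: leading byte 0xDB = 11011011 → 2-byte char #5 = DB 82.
Offset 13: leading byte 0xED = 11101101 → 3-byte char #6 = ED 92 B7.
Leading byte 0xED = 11101101 matches 1110xxxx → 3-byte sequence.
Byte 1: 0xED = 11101101, payload 1101 (4 bits).
Byte 2: 0x92 = 10010010 (10xxxxxx ✓), payload 010010.
Byte 3: 0xB7 = 10110111 (10xxxxxx ✓), payload 110111.
Concatenate: 1101010010110111 = 0xD4B7 (16 bits → U+D4B7).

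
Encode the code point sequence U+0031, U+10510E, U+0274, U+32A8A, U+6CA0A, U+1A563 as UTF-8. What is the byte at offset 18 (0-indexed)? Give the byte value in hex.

U+0031 → 1-byte form 31 at offsets 0–0.
U+10510E → 4-byte form F4 85 84 8E at offsets 1–4.
U+0274 → 2-byte form C9 B4 at offsets 5–6.
U+32A8A → 4-byte form F0 B2 AA 8A at offsets 7–10.
U+6CA0A → 4-byte form F1 AC A8 8A at offsets 11–14.
U+1A563 → 4-byte form F0 9A 95 A3 at offsets 15–18.
Offset 18 falls in char 6's range; it's byte 4 of F0 9A 95 A3 = 0xA3.

0xA3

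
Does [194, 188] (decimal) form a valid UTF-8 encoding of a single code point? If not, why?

Leading byte 0xC2 = 11000010 → 2-byte form.
Continuation bytes 0xBC=10111100 all match 10xxxxxx.
Decoded value 0xBC is ≥ 0x80 (shortest form) and not a surrogate.

valid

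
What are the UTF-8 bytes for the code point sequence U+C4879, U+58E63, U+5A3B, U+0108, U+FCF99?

F3 84 A1 B9 F1 98 B9 A3 E5 A8 BB C4 88 F3 BC BE 99

U+C4879: 4-byte form → F3 84 A1 B9.
U+58E63: 4-byte form → F1 98 B9 A3.
U+5A3B: 3-byte form → E5 A8 BB.
U+0108: 2-byte form → C4 88.
U+FCF99: 4-byte form → F3 BC BE 99.
Concatenated (17 bytes): F3 84 A1 B9 F1 98 B9 A3 E5 A8 BB C4 88 F3 BC BE 99.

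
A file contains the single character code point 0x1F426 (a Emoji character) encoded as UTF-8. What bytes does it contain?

F0 9F 90 A6

U+1F426 = 0x1F426 = 128038 decimal. In range U+10000–U+10FFFF → 4-byte form: 11110xxx 10xxxxxx 10xxxxxx 10xxxxxx.
Binary (21 bits): 000011111010000100110.
Split 3+6+6+6: 000 | 011111 | 010000 | 100110.
Byte 1: 11110000 = 0xF0.
Byte 2: 10011111 = 0x9F.
Byte 3: 10010000 = 0x90.
Byte 4: 10100110 = 0xA6.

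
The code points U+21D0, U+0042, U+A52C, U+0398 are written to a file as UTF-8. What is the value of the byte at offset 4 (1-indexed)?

1-indexed offset 4 is 0-indexed offset 3.
U+21D0 → 3-byte form E2 87 90 at offsets 0–2.
U+0042 → 1-byte form 42 at offsets 3–3.
Offset 3 falls in char 2's range; it's byte 1 of 42 = 0x42.

0x42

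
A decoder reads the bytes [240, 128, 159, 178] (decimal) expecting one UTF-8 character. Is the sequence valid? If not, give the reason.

Leading byte 0xF0 = 11110000 → 4-byte form.
Continuation bytes all match 10xxxxxx. Payload decodes to 0x7F2.
But 0x7F2 < 0x10000, the minimum for a 4-byte sequence — this is an overlong encoding.

invalid (overlong encoding)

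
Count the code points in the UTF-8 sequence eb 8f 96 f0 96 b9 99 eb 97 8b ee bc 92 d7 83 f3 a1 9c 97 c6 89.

7

Byte at offset 0: 0xEB = 11101011 → 3-byte char (#1). Advance 3.
Byte at offset 3: 0xF0 = 11110000 → 4-byte char (#2). Advance 4.
Byte at offset 7: 0xEB = 11101011 → 3-byte char (#3). Advance 3.
Byte at offset 10: 0xEE = 11101110 → 3-byte char (#4). Advance 3.
Byte at offset 13: 0xD7 = 11010111 → 2-byte char (#5). Advance 2.
Byte at offset 15: 0xF3 = 11110011 → 4-byte char (#6). Advance 4.
Byte at offset 19: 0xC6 = 11000110 → 2-byte char (#7). Advance 2.
Reached end at offset 21 after 7 code points.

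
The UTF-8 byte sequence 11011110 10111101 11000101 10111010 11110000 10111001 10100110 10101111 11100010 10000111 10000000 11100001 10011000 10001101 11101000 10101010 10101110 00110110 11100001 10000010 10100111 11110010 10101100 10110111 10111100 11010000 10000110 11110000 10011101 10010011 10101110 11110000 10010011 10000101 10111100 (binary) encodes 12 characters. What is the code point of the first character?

Offset 0: leading byte 0xDE = 11011110 → 2-byte char #1 = DE BD.
Leading byte 0xDE = 11011110 matches 110xxxxx → 2-byte sequence.
Byte 1: 0xDE = 11011110, payload 11110 (5 bits).
Byte 2: 0xBD = 10111101 (10xxxxxx ✓), payload 111101.
Concatenate: 11110111101 = 0x7BD (11 bits → U+07BD).

U+07BD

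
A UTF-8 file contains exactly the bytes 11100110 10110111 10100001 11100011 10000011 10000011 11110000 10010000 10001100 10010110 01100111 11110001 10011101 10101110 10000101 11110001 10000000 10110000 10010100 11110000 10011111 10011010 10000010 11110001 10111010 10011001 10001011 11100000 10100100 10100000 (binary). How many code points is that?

9

Byte at offset 0: 0xE6 = 11100110 → 3-byte char (#1). Advance 3.
Byte at offset 3: 0xE3 = 11100011 → 3-byte char (#2). Advance 3.
Byte at offset 6: 0xF0 = 11110000 → 4-byte char (#3). Advance 4.
Byte at offset 10: 0x67 = 01100111 → 1-byte char (#4). Advance 1.
Byte at offset 11: 0xF1 = 11110001 → 4-byte char (#5). Advance 4.
Byte at offset 15: 0xF1 = 11110001 → 4-byte char (#6). Advance 4.
Byte at offset 19: 0xF0 = 11110000 → 4-byte char (#7). Advance 4.
Byte at offset 23: 0xF1 = 11110001 → 4-byte char (#8). Advance 4.
Byte at offset 27: 0xE0 = 11100000 → 3-byte char (#9). Advance 3.
Reached end at offset 30 after 9 code points.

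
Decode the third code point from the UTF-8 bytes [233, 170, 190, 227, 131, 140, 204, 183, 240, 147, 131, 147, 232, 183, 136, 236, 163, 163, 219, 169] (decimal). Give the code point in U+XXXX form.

U+0337

Offset 0: leading byte 0xE9 = 11101001 → 3-byte char #1 = E9 AA BE.
Offset 3: leading byte 0xE3 = 11100011 → 3-byte char #2 = E3 83 8C.
Offset 6: leading byte 0xCC = 11001100 → 2-byte char #3 = CC B7.
Leading byte 0xCC = 11001100 matches 110xxxxx → 2-byte sequence.
Byte 1: 0xCC = 11001100, payload 01100 (5 bits).
Byte 2: 0xB7 = 10110111 (10xxxxxx ✓), payload 110111.
Concatenate: 01100110111 = 0x337 (11 bits → U+0337).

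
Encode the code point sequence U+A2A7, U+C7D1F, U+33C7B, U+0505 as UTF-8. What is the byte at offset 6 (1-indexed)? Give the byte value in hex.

1-indexed offset 6 is 0-indexed offset 5.
U+A2A7 → 3-byte form EA 8A A7 at offsets 0–2.
U+C7D1F → 4-byte form F3 87 B4 9F at offsets 3–6.
Offset 5 falls in char 2's range; it's byte 3 of F3 87 B4 9F = 0xB4.

0xB4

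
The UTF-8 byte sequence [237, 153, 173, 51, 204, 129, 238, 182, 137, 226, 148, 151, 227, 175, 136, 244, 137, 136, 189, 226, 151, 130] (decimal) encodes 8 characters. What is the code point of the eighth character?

Offset 0: leading byte 0xED = 11101101 → 3-byte char #1 = ED 99 AD.
Offset 3: leading byte 0x33 = 00110011 → 1-byte char #2 = 33.
Offset 4: leading byte 0xCC = 11001100 → 2-byte char #3 = CC 81.
Offset 6: leading byte 0xEE = 11101110 → 3-byte char #4 = EE B6 89.
Offset 9: leading byte 0xE2 = 11100010 → 3-byte char #5 = E2 94 97.
Offset 12: leading byte 0xE3 = 11100011 → 3-byte char #6 = E3 AF 88.
Offset 15: leading byte 0xF4 = 11110100 → 4-byte char #7 = F4 89 88 BD.
Offset 19: leading byte 0xE2 = 11100010 → 3-byte char #8 = E2 97 82.
Leading byte 0xE2 = 11100010 matches 1110xxxx → 3-byte sequence.
Byte 1: 0xE2 = 11100010, payload 0010 (4 bits).
Byte 2: 0x97 = 10010111 (10xxxxxx ✓), payload 010111.
Byte 3: 0x82 = 10000010 (10xxxxxx ✓), payload 000010.
Concatenate: 0010010111000010 = 0x25C2 (16 bits → U+25C2).

U+25C2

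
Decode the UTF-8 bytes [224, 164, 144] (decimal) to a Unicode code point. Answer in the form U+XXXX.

U+0910

Leading byte 0xE0 = 11100000 matches 1110xxxx → 3-byte sequence.
Byte 1: 0xE0 = 11100000, payload 0000 (4 bits).
Byte 2: 0xA4 = 10100100 (10xxxxxx ✓), payload 100100.
Byte 3: 0x90 = 10010000 (10xxxxxx ✓), payload 010000.
Concatenate: 0000100100010000 = 0x910 (16 bits → U+0910).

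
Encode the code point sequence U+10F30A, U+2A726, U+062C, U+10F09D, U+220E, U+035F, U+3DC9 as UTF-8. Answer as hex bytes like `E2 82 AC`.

F4 8F 8C 8A F0 AA 9C A6 D8 AC F4 8F 82 9D E2 88 8E CD 9F E3 B7 89

U+10F30A: 4-byte form → F4 8F 8C 8A.
U+2A726: 4-byte form → F0 AA 9C A6.
U+062C: 2-byte form → D8 AC.
U+10F09D: 4-byte form → F4 8F 82 9D.
U+220E: 3-byte form → E2 88 8E.
U+035F: 2-byte form → CD 9F.
U+3DC9: 3-byte form → E3 B7 89.
Concatenated (22 bytes): F4 8F 8C 8A F0 AA 9C A6 D8 AC F4 8F 82 9D E2 88 8E CD 9F E3 B7 89.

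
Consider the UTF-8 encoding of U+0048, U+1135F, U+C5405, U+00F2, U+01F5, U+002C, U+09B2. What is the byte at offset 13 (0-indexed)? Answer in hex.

0x2C

U+0048 → 1-byte form 48 at offsets 0–0.
U+1135F → 4-byte form F0 91 8D 9F at offsets 1–4.
U+C5405 → 4-byte form F3 85 90 85 at offsets 5–8.
U+00F2 → 2-byte form C3 B2 at offsets 9–10.
U+01F5 → 2-byte form C7 B5 at offsets 11–12.
U+002C → 1-byte form 2C at offsets 13–13.
Offset 13 falls in char 6's range; it's byte 1 of 2C = 0x2C.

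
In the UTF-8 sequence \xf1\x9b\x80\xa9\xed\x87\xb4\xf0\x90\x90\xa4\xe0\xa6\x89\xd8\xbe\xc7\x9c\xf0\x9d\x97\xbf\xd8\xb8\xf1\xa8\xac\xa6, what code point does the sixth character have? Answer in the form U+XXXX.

Offset 0: leading byte 0xF1 = 11110001 → 4-byte char #1 = F1 9B 80 A9.
Offset 4: leading byte 0xED = 11101101 → 3-byte char #2 = ED 87 B4.
Offset 7: leading byte 0xF0 = 11110000 → 4-byte char #3 = F0 90 90 A4.
Offset 11: leading byte 0xE0 = 11100000 → 3-byte char #4 = E0 A6 89.
Offset 14: leading byte 0xD8 = 11011000 → 2-byte char #5 = D8 BE.
Offset 16: leading byte 0xC7 = 11000111 → 2-byte char #6 = C7 9C.
Leading byte 0xC7 = 11000111 matches 110xxxxx → 2-byte sequence.
Byte 1: 0xC7 = 11000111, payload 00111 (5 bits).
Byte 2: 0x9C = 10011100 (10xxxxxx ✓), payload 011100.
Concatenate: 00111011100 = 0x1DC (11 bits → U+01DC).

U+01DC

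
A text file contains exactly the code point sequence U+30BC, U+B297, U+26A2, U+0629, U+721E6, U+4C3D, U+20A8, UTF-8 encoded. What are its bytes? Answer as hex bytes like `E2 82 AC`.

U+30BC: 3-byte form → E3 82 BC.
U+B297: 3-byte form → EB 8A 97.
U+26A2: 3-byte form → E2 9A A2.
U+0629: 2-byte form → D8 A9.
U+721E6: 4-byte form → F1 B2 87 A6.
U+4C3D: 3-byte form → E4 B0 BD.
U+20A8: 3-byte form → E2 82 A8.
Concatenated (21 bytes): E3 82 BC EB 8A 97 E2 9A A2 D8 A9 F1 B2 87 A6 E4 B0 BD E2 82 A8.

E3 82 BC EB 8A 97 E2 9A A2 D8 A9 F1 B2 87 A6 E4 B0 BD E2 82 A8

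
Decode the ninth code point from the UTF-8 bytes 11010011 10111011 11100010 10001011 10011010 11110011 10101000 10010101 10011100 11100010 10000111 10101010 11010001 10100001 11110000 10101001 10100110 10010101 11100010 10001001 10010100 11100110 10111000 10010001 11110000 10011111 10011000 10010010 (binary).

Offset 0: leading byte 0xD3 = 11010011 → 2-byte char #1 = D3 BB.
Offset 2: leading byte 0xE2 = 11100010 → 3-byte char #2 = E2 8B 9A.
Offset 5: leading byte 0xF3 = 11110011 → 4-byte char #3 = F3 A8 95 9C.
Offset 9: leading byte 0xE2 = 11100010 → 3-byte char #4 = E2 87 AA.
Offset 12: leading byte 0xD1 = 11010001 → 2-byte char #5 = D1 A1.
Offset 14: leading byte 0xF0 = 11110000 → 4-byte char #6 = F0 A9 A6 95.
Offset 18: leading byte 0xE2 = 11100010 → 3-byte char #7 = E2 89 94.
Offset 21: leading byte 0xE6 = 11100110 → 3-byte char #8 = E6 B8 91.
Offset 24: leading byte 0xF0 = 11110000 → 4-byte char #9 = F0 9F 98 92.
Leading byte 0xF0 = 11110000 matches 11110xxx → 4-byte sequence.
Byte 1: 0xF0 = 11110000, payload 000 (3 bits).
Byte 2: 0x9F = 10011111 (10xxxxxx ✓), payload 011111.
Byte 3: 0x98 = 10011000 (10xxxxxx ✓), payload 011000.
Byte 4: 0x92 = 10010010 (10xxxxxx ✓), payload 010010.
Concatenate: 000011111011000010010 = 0x1F612 (21 bits → U+1F612).

U+1F612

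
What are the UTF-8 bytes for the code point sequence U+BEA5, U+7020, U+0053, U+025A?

U+BEA5: 3-byte form → EB BA A5.
U+7020: 3-byte form → E7 80 A0.
U+0053: 1-byte form → 53.
U+025A: 2-byte form → C9 9A.
Concatenated (9 bytes): EB BA A5 E7 80 A0 53 C9 9A.

EB BA A5 E7 80 A0 53 C9 9A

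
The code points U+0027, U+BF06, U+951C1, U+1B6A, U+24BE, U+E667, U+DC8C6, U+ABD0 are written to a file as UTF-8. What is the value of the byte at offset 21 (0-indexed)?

U+0027 → 1-byte form 27 at offsets 0–0.
U+BF06 → 3-byte form EB BC 86 at offsets 1–3.
U+951C1 → 4-byte form F2 95 87 81 at offsets 4–7.
U+1B6A → 3-byte form E1 AD AA at offsets 8–10.
U+24BE → 3-byte form E2 92 BE at offsets 11–13.
U+E667 → 3-byte form EE 99 A7 at offsets 14–16.
U+DC8C6 → 4-byte form F3 9C A3 86 at offsets 17–20.
U+ABD0 → 3-byte form EA AF 90 at offsets 21–23.
Offset 21 falls in char 8's range; it's byte 1 of EA AF 90 = 0xEA.

0xEA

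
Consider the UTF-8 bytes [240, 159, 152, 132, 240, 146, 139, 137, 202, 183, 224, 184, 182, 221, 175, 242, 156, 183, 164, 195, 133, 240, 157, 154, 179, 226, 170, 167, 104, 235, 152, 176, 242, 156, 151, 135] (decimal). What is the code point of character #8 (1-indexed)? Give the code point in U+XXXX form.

Offset 0: leading byte 0xF0 = 11110000 → 4-byte char #1 = F0 9F 98 84.
Offset 4: leading byte 0xF0 = 11110000 → 4-byte char #2 = F0 92 8B 89.
Offset 8: leading byte 0xCA = 11001010 → 2-byte char #3 = CA B7.
Offset 10: leading byte 0xE0 = 11100000 → 3-byte char #4 = E0 B8 B6.
Offset 13: leading byte 0xDD = 11011101 → 2-byte char #5 = DD AF.
Offset 15: leading byte 0xF2 = 11110010 → 4-byte char #6 = F2 9C B7 A4.
Offset 19: leading byte 0xC3 = 11000011 → 2-byte char #7 = C3 85.
Offset 21: leading byte 0xF0 = 11110000 → 4-byte char #8 = F0 9D 9A B3.
Leading byte 0xF0 = 11110000 matches 11110xxx → 4-byte sequence.
Byte 1: 0xF0 = 11110000, payload 000 (3 bits).
Byte 2: 0x9D = 10011101 (10xxxxxx ✓), payload 011101.
Byte 3: 0x9A = 10011010 (10xxxxxx ✓), payload 011010.
Byte 4: 0xB3 = 10110011 (10xxxxxx ✓), payload 110011.
Concatenate: 000011101011010110011 = 0x1D6B3 (21 bits → U+1D6B3).

U+1D6B3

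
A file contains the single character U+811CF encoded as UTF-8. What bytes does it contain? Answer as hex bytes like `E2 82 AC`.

U+811CF = 0x811CF = 528847 decimal. In range U+10000–U+10FFFF → 4-byte form: 11110xxx 10xxxxxx 10xxxxxx 10xxxxxx.
Binary (21 bits): 010000001000111001111.
Split 3+6+6+6: 010 | 000001 | 000111 | 001111.
Byte 1: 11110010 = 0xF2.
Byte 2: 10000001 = 0x81.
Byte 3: 10000111 = 0x87.
Byte 4: 10001111 = 0x8F.

F2 81 87 8F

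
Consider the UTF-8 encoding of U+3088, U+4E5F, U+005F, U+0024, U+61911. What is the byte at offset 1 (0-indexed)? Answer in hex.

0x82

U+3088 → 3-byte form E3 82 88 at offsets 0–2.
Offset 1 falls in char 1's range; it's byte 2 of E3 82 88 = 0x82.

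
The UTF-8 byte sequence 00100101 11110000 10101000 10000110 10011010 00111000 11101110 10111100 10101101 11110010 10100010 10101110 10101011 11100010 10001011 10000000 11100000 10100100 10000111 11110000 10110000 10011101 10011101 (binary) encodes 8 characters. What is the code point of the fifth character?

Offset 0: leading byte 0x25 = 00100101 → 1-byte char #1 = 25.
Offset 1: leading byte 0xF0 = 11110000 → 4-byte char #2 = F0 A8 86 9A.
Offset 5: leading byte 0x38 = 00111000 → 1-byte char #3 = 38.
Offset 6: leading byte 0xEE = 11101110 → 3-byte char #4 = EE BC AD.
Offset 9: leading byte 0xF2 = 11110010 → 4-byte char #5 = F2 A2 AE AB.
Leading byte 0xF2 = 11110010 matches 11110xxx → 4-byte sequence.
Byte 1: 0xF2 = 11110010, payload 010 (3 bits).
Byte 2: 0xA2 = 10100010 (10xxxxxx ✓), payload 100010.
Byte 3: 0xAE = 10101110 (10xxxxxx ✓), payload 101110.
Byte 4: 0xAB = 10101011 (10xxxxxx ✓), payload 101011.
Concatenate: 010100010101110101011 = 0xA2BAB (21 bits → U+A2BAB).

U+A2BAB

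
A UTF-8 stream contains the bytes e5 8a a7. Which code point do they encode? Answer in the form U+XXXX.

Leading byte 0xE5 = 11100101 matches 1110xxxx → 3-byte sequence.
Byte 1: 0xE5 = 11100101, payload 0101 (4 bits).
Byte 2: 0x8A = 10001010 (10xxxxxx ✓), payload 001010.
Byte 3: 0xA7 = 10100111 (10xxxxxx ✓), payload 100111.
Concatenate: 0101001010100111 = 0x52A7 (16 bits → U+52A7).

U+52A7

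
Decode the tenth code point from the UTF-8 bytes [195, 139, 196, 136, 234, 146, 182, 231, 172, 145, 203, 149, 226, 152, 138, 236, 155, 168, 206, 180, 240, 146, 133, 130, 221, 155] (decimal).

U+075B

Offset 0: leading byte 0xC3 = 11000011 → 2-byte char #1 = C3 8B.
Offset 2: leading byte 0xC4 = 11000100 → 2-byte char #2 = C4 88.
Offset 4: leading byte 0xEA = 11101010 → 3-byte char #3 = EA 92 B6.
Offset 7: leading byte 0xE7 = 11100111 → 3-byte char #4 = E7 AC 91.
Offset 10: leading byte 0xCB = 11001011 → 2-byte char #5 = CB 95.
Offset 12: leading byte 0xE2 = 11100010 → 3-byte char #6 = E2 98 8A.
Offset 15: leading byte 0xEC = 11101100 → 3-byte char #7 = EC 9B A8.
Offset 18: leading byte 0xCE = 11001110 → 2-byte char #8 = CE B4.
Offset 20: leading byte 0xF0 = 11110000 → 4-byte char #9 = F0 92 85 82.
Offset 24: leading byte 0xDD = 11011101 → 2-byte char #10 = DD 9B.
Leading byte 0xDD = 11011101 matches 110xxxxx → 2-byte sequence.
Byte 1: 0xDD = 11011101, payload 11101 (5 bits).
Byte 2: 0x9B = 10011011 (10xxxxxx ✓), payload 011011.
Concatenate: 11101011011 = 0x75B (11 bits → U+075B).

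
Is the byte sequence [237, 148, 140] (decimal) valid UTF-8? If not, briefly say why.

Leading byte 0xED = 11101101 → 3-byte form.
Continuation bytes 0x94=10010100, 0x8C=10001100 all match 10xxxxxx.
Decoded value 0xD50C is ≥ 0x800 (shortest form) and not a surrogate.

valid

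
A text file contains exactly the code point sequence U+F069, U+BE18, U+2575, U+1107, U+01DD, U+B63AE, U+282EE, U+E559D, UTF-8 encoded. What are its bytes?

EF 81 A9 EB B8 98 E2 95 B5 E1 84 87 C7 9D F2 B6 8E AE F0 A8 8B AE F3 A5 96 9D

U+F069: 3-byte form → EF 81 A9.
U+BE18: 3-byte form → EB B8 98.
U+2575: 3-byte form → E2 95 B5.
U+1107: 3-byte form → E1 84 87.
U+01DD: 2-byte form → C7 9D.
U+B63AE: 4-byte form → F2 B6 8E AE.
U+282EE: 4-byte form → F0 A8 8B AE.
U+E559D: 4-byte form → F3 A5 96 9D.
Concatenated (26 bytes): EF 81 A9 EB B8 98 E2 95 B5 E1 84 87 C7 9D F2 B6 8E AE F0 A8 8B AE F3 A5 96 9D.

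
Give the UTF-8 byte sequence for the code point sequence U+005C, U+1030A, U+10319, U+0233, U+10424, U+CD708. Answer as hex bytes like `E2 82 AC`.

U+005C: 1-byte form → 5C.
U+1030A: 4-byte form → F0 90 8C 8A.
U+10319: 4-byte form → F0 90 8C 99.
U+0233: 2-byte form → C8 B3.
U+10424: 4-byte form → F0 90 90 A4.
U+CD708: 4-byte form → F3 8D 9C 88.
Concatenated (19 bytes): 5C F0 90 8C 8A F0 90 8C 99 C8 B3 F0 90 90 A4 F3 8D 9C 88.

5C F0 90 8C 8A F0 90 8C 99 C8 B3 F0 90 90 A4 F3 8D 9C 88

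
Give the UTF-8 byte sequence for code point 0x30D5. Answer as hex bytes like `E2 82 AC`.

U+30D5 = 0x30D5 = 12501 decimal. In range U+0800–U+FFFF → 3-byte form: 1110xxxx 10xxxxxx 10xxxxxx.
Binary (16 bits): 0011000011010101.
Split 4+6+6: 0011 | 000011 | 010101.
Byte 1: 11100011 = 0xE3.
Byte 2: 10000011 = 0x83.
Byte 3: 10010101 = 0x95.

E3 83 95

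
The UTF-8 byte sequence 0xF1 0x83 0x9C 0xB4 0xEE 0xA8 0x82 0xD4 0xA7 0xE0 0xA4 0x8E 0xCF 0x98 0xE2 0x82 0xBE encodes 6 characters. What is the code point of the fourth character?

Offset 0: leading byte 0xF1 = 11110001 → 4-byte char #1 = F1 83 9C B4.
Offset 4: leading byte 0xEE = 11101110 → 3-byte char #2 = EE A8 82.
Offset 7: leading byte 0xD4 = 11010100 → 2-byte char #3 = D4 A7.
Offset 9: leading byte 0xE0 = 11100000 → 3-byte char #4 = E0 A4 8E.
Leading byte 0xE0 = 11100000 matches 1110xxxx → 3-byte sequence.
Byte 1: 0xE0 = 11100000, payload 0000 (4 bits).
Byte 2: 0xA4 = 10100100 (10xxxxxx ✓), payload 100100.
Byte 3: 0x8E = 10001110 (10xxxxxx ✓), payload 001110.
Concatenate: 0000100100001110 = 0x90E (16 bits → U+090E).

U+090E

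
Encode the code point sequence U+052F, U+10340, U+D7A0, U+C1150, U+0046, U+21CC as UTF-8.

U+052F: 2-byte form → D4 AF.
U+10340: 4-byte form → F0 90 8D 80.
U+D7A0: 3-byte form → ED 9E A0.
U+C1150: 4-byte form → F3 81 85 90.
U+0046: 1-byte form → 46.
U+21CC: 3-byte form → E2 87 8C.
Concatenated (17 bytes): D4 AF F0 90 8D 80 ED 9E A0 F3 81 85 90 46 E2 87 8C.

D4 AF F0 90 8D 80 ED 9E A0 F3 81 85 90 46 E2 87 8C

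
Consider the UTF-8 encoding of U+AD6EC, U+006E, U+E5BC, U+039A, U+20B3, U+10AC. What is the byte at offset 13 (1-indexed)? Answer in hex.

0xB3

1-indexed offset 13 is 0-indexed offset 12.
U+AD6EC → 4-byte form F2 AD 9B AC at offsets 0–3.
U+006E → 1-byte form 6E at offsets 4–4.
U+E5BC → 3-byte form EE 96 BC at offsets 5–7.
U+039A → 2-byte form CE 9A at offsets 8–9.
U+20B3 → 3-byte form E2 82 B3 at offsets 10–12.
Offset 12 falls in char 5's range; it's byte 3 of E2 82 B3 = 0xB3.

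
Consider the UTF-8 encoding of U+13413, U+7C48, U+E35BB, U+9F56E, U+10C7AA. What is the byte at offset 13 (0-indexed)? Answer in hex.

0x95

U+13413 → 4-byte form F0 93 90 93 at offsets 0–3.
U+7C48 → 3-byte form E7 B1 88 at offsets 4–6.
U+E35BB → 4-byte form F3 A3 96 BB at offsets 7–10.
U+9F56E → 4-byte form F2 9F 95 AE at offsets 11–14.
Offset 13 falls in char 4's range; it's byte 3 of F2 9F 95 AE = 0x95.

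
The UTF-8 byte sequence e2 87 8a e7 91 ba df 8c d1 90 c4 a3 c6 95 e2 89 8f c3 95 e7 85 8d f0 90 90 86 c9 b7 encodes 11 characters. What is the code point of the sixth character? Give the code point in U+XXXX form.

U+0195

Offset 0: leading byte 0xE2 = 11100010 → 3-byte char #1 = E2 87 8A.
Offset 3: leading byte 0xE7 = 11100111 → 3-byte char #2 = E7 91 BA.
Offset 6: leading byte 0xDF = 11011111 → 2-byte char #3 = DF 8C.
Offset 8: leading byte 0xD1 = 11010001 → 2-byte char #4 = D1 90.
Offset 10: leading byte 0xC4 = 11000100 → 2-byte char #5 = C4 A3.
Offset 12: leading byte 0xC6 = 11000110 → 2-byte char #6 = C6 95.
Leading byte 0xC6 = 11000110 matches 110xxxxx → 2-byte sequence.
Byte 1: 0xC6 = 11000110, payload 00110 (5 bits).
Byte 2: 0x95 = 10010101 (10xxxxxx ✓), payload 010101.
Concatenate: 00110010101 = 0x195 (11 bits → U+0195).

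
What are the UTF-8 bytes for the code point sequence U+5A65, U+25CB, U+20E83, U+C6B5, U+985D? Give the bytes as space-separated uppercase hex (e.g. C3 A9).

U+5A65: 3-byte form → E5 A9 A5.
U+25CB: 3-byte form → E2 97 8B.
U+20E83: 4-byte form → F0 A0 BA 83.
U+C6B5: 3-byte form → EC 9A B5.
U+985D: 3-byte form → E9 A1 9D.
Concatenated (16 bytes): E5 A9 A5 E2 97 8B F0 A0 BA 83 EC 9A B5 E9 A1 9D.

E5 A9 A5 E2 97 8B F0 A0 BA 83 EC 9A B5 E9 A1 9D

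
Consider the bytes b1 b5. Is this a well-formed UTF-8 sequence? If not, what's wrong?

invalid (continuation byte with no leading byte)

Byte 0xB1 = 10110001 has the form 10xxxxxx — a continuation byte — but there is no preceding leading byte.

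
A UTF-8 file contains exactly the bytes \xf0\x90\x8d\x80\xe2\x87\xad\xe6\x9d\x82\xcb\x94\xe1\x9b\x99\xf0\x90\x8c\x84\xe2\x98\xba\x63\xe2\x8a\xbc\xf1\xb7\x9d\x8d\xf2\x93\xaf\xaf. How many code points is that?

11

Byte at offset 0: 0xF0 = 11110000 → 4-byte char (#1). Advance 4.
Byte at offset 4: 0xE2 = 11100010 → 3-byte char (#2). Advance 3.
Byte at offset 7: 0xE6 = 11100110 → 3-byte char (#3). Advance 3.
Byte at offset 10: 0xCB = 11001011 → 2-byte char (#4). Advance 2.
Byte at offset 12: 0xE1 = 11100001 → 3-byte char (#5). Advance 3.
Byte at offset 15: 0xF0 = 11110000 → 4-byte char (#6). Advance 4.
Byte at offset 19: 0xE2 = 11100010 → 3-byte char (#7). Advance 3.
Byte at offset 22: 0x63 = 01100011 → 1-byte char (#8). Advance 1.
Byte at offset 23: 0xE2 = 11100010 → 3-byte char (#9). Advance 3.
Byte at offset 26: 0xF1 = 11110001 → 4-byte char (#10). Advance 4.
Byte at offset 30: 0xF2 = 11110010 → 4-byte char (#11). Advance 4.
Reached end at offset 34 after 11 code points.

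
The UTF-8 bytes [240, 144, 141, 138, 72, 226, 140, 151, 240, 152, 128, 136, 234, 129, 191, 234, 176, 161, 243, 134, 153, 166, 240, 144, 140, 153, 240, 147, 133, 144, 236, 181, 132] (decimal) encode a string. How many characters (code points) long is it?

10

Byte at offset 0: 0xF0 = 11110000 → 4-byte char (#1). Advance 4.
Byte at offset 4: 0x48 = 01001000 → 1-byte char (#2). Advance 1.
Byte at offset 5: 0xE2 = 11100010 → 3-byte char (#3). Advance 3.
Byte at offset 8: 0xF0 = 11110000 → 4-byte char (#4). Advance 4.
Byte at offset 12: 0xEA = 11101010 → 3-byte char (#5). Advance 3.
Byte at offset 15: 0xEA = 11101010 → 3-byte char (#6). Advance 3.
Byte at offset 18: 0xF3 = 11110011 → 4-byte char (#7). Advance 4.
Byte at offset 22: 0xF0 = 11110000 → 4-byte char (#8). Advance 4.
Byte at offset 26: 0xF0 = 11110000 → 4-byte char (#9). Advance 4.
Byte at offset 30: 0xEC = 11101100 → 3-byte char (#10). Advance 3.
Reached end at offset 33 after 10 code points.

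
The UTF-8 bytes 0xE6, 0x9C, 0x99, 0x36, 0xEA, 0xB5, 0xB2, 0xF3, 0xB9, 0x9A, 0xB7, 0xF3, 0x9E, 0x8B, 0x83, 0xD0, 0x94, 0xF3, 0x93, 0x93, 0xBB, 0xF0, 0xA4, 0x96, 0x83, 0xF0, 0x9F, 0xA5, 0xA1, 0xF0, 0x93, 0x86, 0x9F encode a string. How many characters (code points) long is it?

10

Byte at offset 0: 0xE6 = 11100110 → 3-byte char (#1). Advance 3.
Byte at offset 3: 0x36 = 00110110 → 1-byte char (#2). Advance 1.
Byte at offset 4: 0xEA = 11101010 → 3-byte char (#3). Advance 3.
Byte at offset 7: 0xF3 = 11110011 → 4-byte char (#4). Advance 4.
Byte at offset 11: 0xF3 = 11110011 → 4-byte char (#5). Advance 4.
Byte at offset 15: 0xD0 = 11010000 → 2-byte char (#6). Advance 2.
Byte at offset 17: 0xF3 = 11110011 → 4-byte char (#7). Advance 4.
Byte at offset 21: 0xF0 = 11110000 → 4-byte char (#8). Advance 4.
Byte at offset 25: 0xF0 = 11110000 → 4-byte char (#9). Advance 4.
Byte at offset 29: 0xF0 = 11110000 → 4-byte char (#10). Advance 4.
Reached end at offset 33 after 10 code points.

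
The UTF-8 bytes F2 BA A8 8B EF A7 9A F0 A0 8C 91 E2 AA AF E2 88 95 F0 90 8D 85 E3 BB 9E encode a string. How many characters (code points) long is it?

Byte at offset 0: 0xF2 = 11110010 → 4-byte char (#1). Advance 4.
Byte at offset 4: 0xEF = 11101111 → 3-byte char (#2). Advance 3.
Byte at offset 7: 0xF0 = 11110000 → 4-byte char (#3). Advance 4.
Byte at offset 11: 0xE2 = 11100010 → 3-byte char (#4). Advance 3.
Byte at offset 14: 0xE2 = 11100010 → 3-byte char (#5). Advance 3.
Byte at offset 17: 0xF0 = 11110000 → 4-byte char (#6). Advance 4.
Byte at offset 21: 0xE3 = 11100011 → 3-byte char (#7). Advance 3.
Reached end at offset 24 after 7 code points.

7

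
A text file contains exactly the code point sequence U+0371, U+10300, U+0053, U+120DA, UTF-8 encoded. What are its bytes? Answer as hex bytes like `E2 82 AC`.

U+0371: 2-byte form → CD B1.
U+10300: 4-byte form → F0 90 8C 80.
U+0053: 1-byte form → 53.
U+120DA: 4-byte form → F0 92 83 9A.
Concatenated (11 bytes): CD B1 F0 90 8C 80 53 F0 92 83 9A.

CD B1 F0 90 8C 80 53 F0 92 83 9A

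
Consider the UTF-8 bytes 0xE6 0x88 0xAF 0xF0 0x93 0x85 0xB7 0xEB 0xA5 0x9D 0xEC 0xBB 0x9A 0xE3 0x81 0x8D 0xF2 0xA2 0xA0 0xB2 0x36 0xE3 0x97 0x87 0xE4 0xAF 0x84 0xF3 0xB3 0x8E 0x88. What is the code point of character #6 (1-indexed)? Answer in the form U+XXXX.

Offset 0: leading byte 0xE6 = 11100110 → 3-byte char #1 = E6 88 AF.
Offset 3: leading byte 0xF0 = 11110000 → 4-byte char #2 = F0 93 85 B7.
Offset 7: leading byte 0xEB = 11101011 → 3-byte char #3 = EB A5 9D.
Offset 10: leading byte 0xEC = 11101100 → 3-byte char #4 = EC BB 9A.
Offset 13: leading byte 0xE3 = 11100011 → 3-byte char #5 = E3 81 8D.
Offset 16: leading byte 0xF2 = 11110010 → 4-byte char #6 = F2 A2 A0 B2.
Leading byte 0xF2 = 11110010 matches 11110xxx → 4-byte sequence.
Byte 1: 0xF2 = 11110010, payload 010 (3 bits).
Byte 2: 0xA2 = 10100010 (10xxxxxx ✓), payload 100010.
Byte 3: 0xA0 = 10100000 (10xxxxxx ✓), payload 100000.
Byte 4: 0xB2 = 10110010 (10xxxxxx ✓), payload 110010.
Concatenate: 010100010100000110010 = 0xA2832 (21 bits → U+A2832).

U+A2832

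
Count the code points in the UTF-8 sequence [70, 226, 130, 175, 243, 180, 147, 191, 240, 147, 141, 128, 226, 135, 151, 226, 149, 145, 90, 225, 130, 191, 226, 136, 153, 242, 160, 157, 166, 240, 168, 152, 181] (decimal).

Byte at offset 0: 0x46 = 01000110 → 1-byte char (#1). Advance 1.
Byte at offset 1: 0xE2 = 11100010 → 3-byte char (#2). Advance 3.
Byte at offset 4: 0xF3 = 11110011 → 4-byte char (#3). Advance 4.
Byte at offset 8: 0xF0 = 11110000 → 4-byte char (#4). Advance 4.
Byte at offset 12: 0xE2 = 11100010 → 3-byte char (#5). Advance 3.
Byte at offset 15: 0xE2 = 11100010 → 3-byte char (#6). Advance 3.
Byte at offset 18: 0x5A = 01011010 → 1-byte char (#7). Advance 1.
Byte at offset 19: 0xE1 = 11100001 → 3-byte char (#8). Advance 3.
Byte at offset 22: 0xE2 = 11100010 → 3-byte char (#9). Advance 3.
Byte at offset 25: 0xF2 = 11110010 → 4-byte char (#10). Advance 4.
Byte at offset 29: 0xF0 = 11110000 → 4-byte char (#11). Advance 4.
Reached end at offset 33 after 11 code points.

11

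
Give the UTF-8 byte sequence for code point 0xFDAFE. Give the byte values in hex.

F3 BD AB BE

U+FDAFE = 0xFDAFE = 1039102 decimal. In range U+10000–U+10FFFF → 4-byte form: 11110xxx 10xxxxxx 10xxxxxx 10xxxxxx.
Binary (21 bits): 011111101101011111110.
Split 3+6+6+6: 011 | 111101 | 101011 | 111110.
Byte 1: 11110011 = 0xF3.
Byte 2: 10111101 = 0xBD.
Byte 3: 10101011 = 0xAB.
Byte 4: 10111110 = 0xBE.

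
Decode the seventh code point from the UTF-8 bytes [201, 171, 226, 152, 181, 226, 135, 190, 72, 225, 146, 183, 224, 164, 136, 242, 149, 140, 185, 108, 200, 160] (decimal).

U+95339

Offset 0: leading byte 0xC9 = 11001001 → 2-byte char #1 = C9 AB.
Offset 2: leading byte 0xE2 = 11100010 → 3-byte char #2 = E2 98 B5.
Offset 5: leading byte 0xE2 = 11100010 → 3-byte char #3 = E2 87 BE.
Offset 8: leading byte 0x48 = 01001000 → 1-byte char #4 = 48.
Offset 9: leading byte 0xE1 = 11100001 → 3-byte char #5 = E1 92 B7.
Offset 12: leading byte 0xE0 = 11100000 → 3-byte char #6 = E0 A4 88.
Offset 15: leading byte 0xF2 = 11110010 → 4-byte char #7 = F2 95 8C B9.
Leading byte 0xF2 = 11110010 matches 11110xxx → 4-byte sequence.
Byte 1: 0xF2 = 11110010, payload 010 (3 bits).
Byte 2: 0x95 = 10010101 (10xxxxxx ✓), payload 010101.
Byte 3: 0x8C = 10001100 (10xxxxxx ✓), payload 001100.
Byte 4: 0xB9 = 10111001 (10xxxxxx ✓), payload 111001.
Concatenate: 010010101001100111001 = 0x95339 (21 bits → U+95339).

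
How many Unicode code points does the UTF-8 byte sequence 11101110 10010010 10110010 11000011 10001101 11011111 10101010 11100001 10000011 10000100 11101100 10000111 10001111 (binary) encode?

5

Byte at offset 0: 0xEE = 11101110 → 3-byte char (#1). Advance 3.
Byte at offset 3: 0xC3 = 11000011 → 2-byte char (#2). Advance 2.
Byte at offset 5: 0xDF = 11011111 → 2-byte char (#3). Advance 2.
Byte at offset 7: 0xE1 = 11100001 → 3-byte char (#4). Advance 3.
Byte at offset 10: 0xEC = 11101100 → 3-byte char (#5). Advance 3.
Reached end at offset 13 after 5 code points.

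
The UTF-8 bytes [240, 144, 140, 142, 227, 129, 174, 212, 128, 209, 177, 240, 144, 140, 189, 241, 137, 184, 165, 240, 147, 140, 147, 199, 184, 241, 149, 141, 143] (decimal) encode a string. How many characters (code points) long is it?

9

Byte at offset 0: 0xF0 = 11110000 → 4-byte char (#1). Advance 4.
Byte at offset 4: 0xE3 = 11100011 → 3-byte char (#2). Advance 3.
Byte at offset 7: 0xD4 = 11010100 → 2-byte char (#3). Advance 2.
Byte at offset 9: 0xD1 = 11010001 → 2-byte char (#4). Advance 2.
Byte at offset 11: 0xF0 = 11110000 → 4-byte char (#5). Advance 4.
Byte at offset 15: 0xF1 = 11110001 → 4-byte char (#6). Advance 4.
Byte at offset 19: 0xF0 = 11110000 → 4-byte char (#7). Advance 4.
Byte at offset 23: 0xC7 = 11000111 → 2-byte char (#8). Advance 2.
Byte at offset 25: 0xF1 = 11110001 → 4-byte char (#9). Advance 4.
Reached end at offset 29 after 9 code points.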